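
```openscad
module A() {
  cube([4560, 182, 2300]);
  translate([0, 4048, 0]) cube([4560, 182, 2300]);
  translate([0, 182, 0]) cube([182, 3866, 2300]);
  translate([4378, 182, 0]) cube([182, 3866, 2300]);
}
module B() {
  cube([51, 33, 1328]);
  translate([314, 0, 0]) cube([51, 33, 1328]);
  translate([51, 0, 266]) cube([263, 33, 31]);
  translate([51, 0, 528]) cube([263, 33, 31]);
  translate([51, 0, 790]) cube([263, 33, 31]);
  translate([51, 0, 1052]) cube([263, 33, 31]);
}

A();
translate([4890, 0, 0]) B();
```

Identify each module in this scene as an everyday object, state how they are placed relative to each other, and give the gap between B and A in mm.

The ladder's nearest face is 330 mm from the house frame's +x face.

A is a house frame. B is a ladder. The ladder is on the floor beside the house frame on its +x side. The gap between the ladder and the house frame is 330 mm.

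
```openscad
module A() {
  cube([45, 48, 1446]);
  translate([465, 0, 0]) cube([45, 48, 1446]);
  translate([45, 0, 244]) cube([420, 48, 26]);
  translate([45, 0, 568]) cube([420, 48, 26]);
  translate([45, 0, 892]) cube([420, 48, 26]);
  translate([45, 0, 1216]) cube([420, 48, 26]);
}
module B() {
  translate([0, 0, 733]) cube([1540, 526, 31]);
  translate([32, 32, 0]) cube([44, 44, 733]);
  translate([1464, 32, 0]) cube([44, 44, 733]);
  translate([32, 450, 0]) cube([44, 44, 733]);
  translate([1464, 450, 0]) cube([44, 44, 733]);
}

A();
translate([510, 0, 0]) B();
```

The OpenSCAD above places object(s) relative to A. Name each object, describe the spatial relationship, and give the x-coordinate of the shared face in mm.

The ladder's +x face and the table's −x face are both at x = 510 mm.

A is a ladder. B is a table. The table is against the ladder's +x side, with their −y faces flush. The x-coordinate of the shared face is 510 mm.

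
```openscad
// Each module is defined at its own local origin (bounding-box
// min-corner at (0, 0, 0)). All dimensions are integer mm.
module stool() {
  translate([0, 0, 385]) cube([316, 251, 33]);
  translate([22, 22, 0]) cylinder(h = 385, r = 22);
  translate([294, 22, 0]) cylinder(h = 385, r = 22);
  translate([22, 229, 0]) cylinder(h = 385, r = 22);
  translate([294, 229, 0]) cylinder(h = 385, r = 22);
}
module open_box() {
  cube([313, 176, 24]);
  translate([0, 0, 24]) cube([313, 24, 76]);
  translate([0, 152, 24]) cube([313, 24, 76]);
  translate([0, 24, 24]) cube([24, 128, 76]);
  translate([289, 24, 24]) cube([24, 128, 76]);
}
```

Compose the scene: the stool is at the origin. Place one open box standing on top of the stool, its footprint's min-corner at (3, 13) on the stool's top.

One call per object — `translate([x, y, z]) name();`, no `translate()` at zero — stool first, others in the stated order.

stool();
translate([3, 13, 418]) open_box();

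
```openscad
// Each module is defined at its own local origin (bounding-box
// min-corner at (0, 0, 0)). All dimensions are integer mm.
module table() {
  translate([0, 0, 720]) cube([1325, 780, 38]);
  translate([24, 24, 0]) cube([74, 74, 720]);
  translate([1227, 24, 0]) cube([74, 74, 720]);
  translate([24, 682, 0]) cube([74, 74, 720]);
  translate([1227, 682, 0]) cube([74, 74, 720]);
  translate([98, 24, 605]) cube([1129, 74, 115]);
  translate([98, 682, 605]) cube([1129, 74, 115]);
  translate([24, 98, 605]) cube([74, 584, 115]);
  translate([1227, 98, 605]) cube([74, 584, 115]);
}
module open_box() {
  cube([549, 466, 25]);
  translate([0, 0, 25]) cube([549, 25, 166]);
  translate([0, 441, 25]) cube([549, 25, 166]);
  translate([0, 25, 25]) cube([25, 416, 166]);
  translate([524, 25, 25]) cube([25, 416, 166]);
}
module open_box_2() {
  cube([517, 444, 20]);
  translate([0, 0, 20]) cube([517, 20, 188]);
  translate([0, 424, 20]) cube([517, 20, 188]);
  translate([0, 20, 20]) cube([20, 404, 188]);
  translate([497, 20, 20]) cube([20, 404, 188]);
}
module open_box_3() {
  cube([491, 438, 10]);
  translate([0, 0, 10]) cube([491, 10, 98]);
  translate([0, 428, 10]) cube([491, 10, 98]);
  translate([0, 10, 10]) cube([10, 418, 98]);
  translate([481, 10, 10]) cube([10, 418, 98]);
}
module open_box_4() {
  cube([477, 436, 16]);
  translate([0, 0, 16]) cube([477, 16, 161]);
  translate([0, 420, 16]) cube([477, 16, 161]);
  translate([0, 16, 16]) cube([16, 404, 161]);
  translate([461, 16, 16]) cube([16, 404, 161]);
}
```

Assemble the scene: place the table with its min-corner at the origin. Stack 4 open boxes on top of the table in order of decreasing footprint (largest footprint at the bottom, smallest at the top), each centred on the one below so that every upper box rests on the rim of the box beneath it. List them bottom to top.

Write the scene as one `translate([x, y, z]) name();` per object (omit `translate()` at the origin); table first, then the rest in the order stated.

table();
translate([388, 157, 758]) open_box();
translate([404, 168, 949]) open_box_2();
translate([417, 171, 1157]) open_box_3();
translate([424, 172, 1265]) open_box_4();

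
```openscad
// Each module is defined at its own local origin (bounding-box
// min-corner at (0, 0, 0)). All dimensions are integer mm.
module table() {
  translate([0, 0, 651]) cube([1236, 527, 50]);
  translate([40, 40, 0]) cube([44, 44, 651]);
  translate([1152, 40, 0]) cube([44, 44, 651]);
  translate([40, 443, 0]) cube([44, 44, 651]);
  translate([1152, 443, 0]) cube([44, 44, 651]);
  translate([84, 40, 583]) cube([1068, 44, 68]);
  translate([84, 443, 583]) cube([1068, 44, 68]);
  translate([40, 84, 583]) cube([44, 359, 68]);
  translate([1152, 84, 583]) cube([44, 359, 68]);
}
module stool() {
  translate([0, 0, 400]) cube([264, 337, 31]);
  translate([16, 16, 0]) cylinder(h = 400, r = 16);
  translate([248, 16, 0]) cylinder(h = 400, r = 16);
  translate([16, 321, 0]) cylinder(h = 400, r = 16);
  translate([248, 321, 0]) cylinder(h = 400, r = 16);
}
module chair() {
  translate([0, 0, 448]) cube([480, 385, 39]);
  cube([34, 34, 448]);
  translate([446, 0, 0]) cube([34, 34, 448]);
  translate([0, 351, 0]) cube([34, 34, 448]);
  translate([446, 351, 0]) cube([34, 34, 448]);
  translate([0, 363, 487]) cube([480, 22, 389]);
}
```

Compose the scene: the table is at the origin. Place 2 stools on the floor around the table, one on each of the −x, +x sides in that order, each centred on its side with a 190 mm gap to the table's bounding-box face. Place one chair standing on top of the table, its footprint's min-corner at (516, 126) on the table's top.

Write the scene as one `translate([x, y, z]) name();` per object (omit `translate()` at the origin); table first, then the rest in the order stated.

table();
translate([-454, 95, 0]) stool();
translate([1426, 95, 0]) stool();
translate([516, 126, 701]) chair();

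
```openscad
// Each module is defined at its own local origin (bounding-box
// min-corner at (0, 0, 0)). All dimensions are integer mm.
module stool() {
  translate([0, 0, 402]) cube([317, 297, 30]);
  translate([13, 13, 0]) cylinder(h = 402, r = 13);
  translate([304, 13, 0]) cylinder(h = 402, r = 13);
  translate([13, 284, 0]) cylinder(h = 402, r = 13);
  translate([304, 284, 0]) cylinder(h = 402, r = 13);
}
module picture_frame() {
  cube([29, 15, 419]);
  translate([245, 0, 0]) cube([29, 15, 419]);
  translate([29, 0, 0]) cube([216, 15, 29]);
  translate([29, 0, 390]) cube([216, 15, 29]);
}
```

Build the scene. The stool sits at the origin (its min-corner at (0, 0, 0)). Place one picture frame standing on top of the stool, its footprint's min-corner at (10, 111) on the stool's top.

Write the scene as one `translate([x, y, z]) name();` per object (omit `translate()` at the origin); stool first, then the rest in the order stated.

stool();
translate([10, 111, 432]) picture_frame();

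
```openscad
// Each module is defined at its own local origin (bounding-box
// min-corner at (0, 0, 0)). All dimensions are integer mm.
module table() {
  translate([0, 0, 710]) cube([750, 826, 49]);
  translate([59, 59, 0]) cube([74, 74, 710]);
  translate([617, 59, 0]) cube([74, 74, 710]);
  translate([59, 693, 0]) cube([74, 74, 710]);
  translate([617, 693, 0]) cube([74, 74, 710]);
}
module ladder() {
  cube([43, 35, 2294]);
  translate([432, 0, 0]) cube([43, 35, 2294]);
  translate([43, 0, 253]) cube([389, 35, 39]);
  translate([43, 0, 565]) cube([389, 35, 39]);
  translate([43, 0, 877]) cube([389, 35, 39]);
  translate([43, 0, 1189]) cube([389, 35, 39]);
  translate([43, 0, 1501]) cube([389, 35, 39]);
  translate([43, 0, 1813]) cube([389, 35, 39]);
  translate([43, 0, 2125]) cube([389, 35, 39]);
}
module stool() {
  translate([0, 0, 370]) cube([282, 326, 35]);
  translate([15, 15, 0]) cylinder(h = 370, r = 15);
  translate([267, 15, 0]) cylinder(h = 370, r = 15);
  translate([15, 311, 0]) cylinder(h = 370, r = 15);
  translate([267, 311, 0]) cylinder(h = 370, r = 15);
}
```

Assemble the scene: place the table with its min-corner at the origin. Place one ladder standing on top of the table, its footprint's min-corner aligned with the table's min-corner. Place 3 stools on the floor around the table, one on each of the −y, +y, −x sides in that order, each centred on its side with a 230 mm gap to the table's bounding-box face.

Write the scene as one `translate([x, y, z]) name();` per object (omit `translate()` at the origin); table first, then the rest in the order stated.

table();
translate([0, 0, 759]) ladder();
translate([234, -556, 0]) stool();
translate([234, 1056, 0]) stool();
translate([-512, 250, 0]) stool();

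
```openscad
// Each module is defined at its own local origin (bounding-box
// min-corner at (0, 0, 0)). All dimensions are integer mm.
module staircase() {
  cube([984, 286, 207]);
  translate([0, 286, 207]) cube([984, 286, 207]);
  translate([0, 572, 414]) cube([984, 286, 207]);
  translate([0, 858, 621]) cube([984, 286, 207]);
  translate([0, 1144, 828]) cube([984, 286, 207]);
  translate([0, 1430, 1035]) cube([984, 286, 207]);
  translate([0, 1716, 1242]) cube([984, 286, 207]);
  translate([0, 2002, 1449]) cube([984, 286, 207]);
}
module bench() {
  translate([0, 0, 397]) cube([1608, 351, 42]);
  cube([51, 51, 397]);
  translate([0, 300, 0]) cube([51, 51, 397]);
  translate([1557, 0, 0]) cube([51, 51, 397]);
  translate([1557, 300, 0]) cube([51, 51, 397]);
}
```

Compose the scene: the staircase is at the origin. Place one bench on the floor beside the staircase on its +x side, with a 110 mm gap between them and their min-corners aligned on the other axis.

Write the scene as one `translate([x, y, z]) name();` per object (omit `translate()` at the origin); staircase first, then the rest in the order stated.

staircase();
translate([1094, 0, 0]) bench();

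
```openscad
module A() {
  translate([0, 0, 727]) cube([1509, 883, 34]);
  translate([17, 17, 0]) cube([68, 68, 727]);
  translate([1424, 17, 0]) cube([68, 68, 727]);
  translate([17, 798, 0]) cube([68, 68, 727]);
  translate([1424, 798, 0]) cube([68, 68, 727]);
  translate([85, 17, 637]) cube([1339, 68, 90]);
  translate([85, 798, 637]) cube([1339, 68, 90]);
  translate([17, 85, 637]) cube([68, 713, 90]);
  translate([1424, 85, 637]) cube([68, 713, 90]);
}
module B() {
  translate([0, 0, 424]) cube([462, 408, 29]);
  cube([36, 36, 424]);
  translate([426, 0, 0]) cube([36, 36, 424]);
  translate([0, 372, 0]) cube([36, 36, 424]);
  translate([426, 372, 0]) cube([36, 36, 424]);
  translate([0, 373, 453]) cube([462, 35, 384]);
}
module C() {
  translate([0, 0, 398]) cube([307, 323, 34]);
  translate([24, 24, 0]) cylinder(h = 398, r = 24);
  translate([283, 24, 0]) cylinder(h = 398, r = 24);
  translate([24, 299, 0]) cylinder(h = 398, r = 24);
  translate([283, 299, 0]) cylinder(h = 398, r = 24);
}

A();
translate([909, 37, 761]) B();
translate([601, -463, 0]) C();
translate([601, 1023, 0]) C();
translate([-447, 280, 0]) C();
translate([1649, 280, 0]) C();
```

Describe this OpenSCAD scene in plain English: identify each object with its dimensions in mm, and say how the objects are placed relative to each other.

A is a table: top 1509 mm (x) × 883 mm (y), 34 mm thick, upper face at z = 761 mm, on four 68×68 mm square legs, each inset 17 mm from the nearest pair of top edges, running from z = 0 to the bottom of the top. Four apron rails, 68 mm thick and 90 mm tall, run between adjacent legs with their top edges flush with the underside of the top and their outer faces flush with the legs' outer faces.

B is a chair: 462×408 mm seat, 29 mm thick, top at z = 453 mm, on four 36 mm square corner legs flush with the seat edges. A 35 mm thick backrest slab spans the full seat width, extending 384 mm above the seat top, its back face flush with the seat's +y edge.

C is a four-legged stool. The seat is 307×323 mm, 34 mm thick, top at z = 432 mm. It stands on four round legs, each 48 mm in diameter, from z = 0 to the seat underside, each leg's axis is inset half a diameter from the nearest pair of seat edges (so the leg's bounding box is flush with the corner).

The chair is on top of the table. Four stools sit around the table at the −y, +y, −x, +x sides.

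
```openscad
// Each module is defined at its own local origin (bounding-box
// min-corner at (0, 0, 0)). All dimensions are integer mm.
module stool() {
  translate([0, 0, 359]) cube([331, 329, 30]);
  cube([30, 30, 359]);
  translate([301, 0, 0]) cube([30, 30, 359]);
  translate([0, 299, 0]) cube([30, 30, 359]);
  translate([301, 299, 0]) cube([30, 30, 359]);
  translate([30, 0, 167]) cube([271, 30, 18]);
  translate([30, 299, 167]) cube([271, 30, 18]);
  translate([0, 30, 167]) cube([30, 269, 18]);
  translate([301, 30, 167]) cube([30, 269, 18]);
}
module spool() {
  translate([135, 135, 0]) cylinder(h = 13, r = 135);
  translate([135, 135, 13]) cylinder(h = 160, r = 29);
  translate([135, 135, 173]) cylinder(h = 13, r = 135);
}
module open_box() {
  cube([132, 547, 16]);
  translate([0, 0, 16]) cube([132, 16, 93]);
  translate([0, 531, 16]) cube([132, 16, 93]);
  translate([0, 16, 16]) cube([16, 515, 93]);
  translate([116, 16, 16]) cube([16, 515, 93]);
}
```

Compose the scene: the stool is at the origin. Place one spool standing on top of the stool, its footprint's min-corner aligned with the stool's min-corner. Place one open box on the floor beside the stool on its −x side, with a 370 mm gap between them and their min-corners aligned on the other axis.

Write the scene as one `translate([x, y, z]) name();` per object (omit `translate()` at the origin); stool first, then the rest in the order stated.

stool();
translate([0, 0, 389]) spool();
translate([-502, 0, 0]) open_box();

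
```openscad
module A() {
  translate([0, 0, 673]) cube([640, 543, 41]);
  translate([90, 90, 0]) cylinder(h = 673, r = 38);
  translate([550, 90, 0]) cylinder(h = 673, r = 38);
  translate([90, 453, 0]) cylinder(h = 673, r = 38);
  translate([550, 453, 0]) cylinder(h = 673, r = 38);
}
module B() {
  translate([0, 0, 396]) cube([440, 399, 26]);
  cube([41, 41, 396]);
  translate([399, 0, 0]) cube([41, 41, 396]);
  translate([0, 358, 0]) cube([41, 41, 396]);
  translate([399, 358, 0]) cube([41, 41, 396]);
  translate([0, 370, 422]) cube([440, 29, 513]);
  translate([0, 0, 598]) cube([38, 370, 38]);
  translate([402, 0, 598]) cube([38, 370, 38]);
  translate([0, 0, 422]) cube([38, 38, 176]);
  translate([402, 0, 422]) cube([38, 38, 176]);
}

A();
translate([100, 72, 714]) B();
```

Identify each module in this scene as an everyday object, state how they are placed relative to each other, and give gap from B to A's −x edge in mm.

The chair's min-x is at 100; the table's min-x is 0; gap = 100 mm.

A is a table. B is a chair. The chair is on top of the table, centred. The gap from the chair to the table's −x edge is 100 mm.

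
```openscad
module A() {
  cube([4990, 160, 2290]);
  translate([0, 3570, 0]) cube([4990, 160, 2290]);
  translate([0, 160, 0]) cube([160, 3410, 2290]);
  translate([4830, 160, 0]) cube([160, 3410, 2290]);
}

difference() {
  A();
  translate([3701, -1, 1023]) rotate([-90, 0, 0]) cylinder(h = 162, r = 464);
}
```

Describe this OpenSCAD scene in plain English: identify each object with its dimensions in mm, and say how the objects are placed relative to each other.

A is a box-shaped house frame (walls only): outside footprint 4990×3730 mm, wall height 2290 mm, wall thickness 160 mm. The two y-facing walls run the full x-width; the two x-facing walls fit between the inner faces of the y-facing walls.

The house frame has a circular hole of radius 464 mm through its front wall, centred at (x = 3701, z = 1023).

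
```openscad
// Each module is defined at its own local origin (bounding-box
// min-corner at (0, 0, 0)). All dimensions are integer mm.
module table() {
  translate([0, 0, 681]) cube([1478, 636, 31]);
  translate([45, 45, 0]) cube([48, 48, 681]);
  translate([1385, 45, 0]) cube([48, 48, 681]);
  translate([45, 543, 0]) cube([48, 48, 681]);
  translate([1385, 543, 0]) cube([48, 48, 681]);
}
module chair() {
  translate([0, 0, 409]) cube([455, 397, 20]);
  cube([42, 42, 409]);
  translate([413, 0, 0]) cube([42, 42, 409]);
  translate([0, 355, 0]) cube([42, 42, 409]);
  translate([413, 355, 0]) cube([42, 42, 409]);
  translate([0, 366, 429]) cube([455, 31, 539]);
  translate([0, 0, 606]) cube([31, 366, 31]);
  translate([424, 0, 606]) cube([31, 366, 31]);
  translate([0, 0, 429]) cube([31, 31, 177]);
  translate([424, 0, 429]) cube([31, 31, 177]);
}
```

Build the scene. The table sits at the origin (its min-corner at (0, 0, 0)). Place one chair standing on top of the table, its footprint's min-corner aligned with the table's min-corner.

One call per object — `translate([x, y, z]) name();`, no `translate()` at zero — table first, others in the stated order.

table();
translate([0, 0, 712]) chair();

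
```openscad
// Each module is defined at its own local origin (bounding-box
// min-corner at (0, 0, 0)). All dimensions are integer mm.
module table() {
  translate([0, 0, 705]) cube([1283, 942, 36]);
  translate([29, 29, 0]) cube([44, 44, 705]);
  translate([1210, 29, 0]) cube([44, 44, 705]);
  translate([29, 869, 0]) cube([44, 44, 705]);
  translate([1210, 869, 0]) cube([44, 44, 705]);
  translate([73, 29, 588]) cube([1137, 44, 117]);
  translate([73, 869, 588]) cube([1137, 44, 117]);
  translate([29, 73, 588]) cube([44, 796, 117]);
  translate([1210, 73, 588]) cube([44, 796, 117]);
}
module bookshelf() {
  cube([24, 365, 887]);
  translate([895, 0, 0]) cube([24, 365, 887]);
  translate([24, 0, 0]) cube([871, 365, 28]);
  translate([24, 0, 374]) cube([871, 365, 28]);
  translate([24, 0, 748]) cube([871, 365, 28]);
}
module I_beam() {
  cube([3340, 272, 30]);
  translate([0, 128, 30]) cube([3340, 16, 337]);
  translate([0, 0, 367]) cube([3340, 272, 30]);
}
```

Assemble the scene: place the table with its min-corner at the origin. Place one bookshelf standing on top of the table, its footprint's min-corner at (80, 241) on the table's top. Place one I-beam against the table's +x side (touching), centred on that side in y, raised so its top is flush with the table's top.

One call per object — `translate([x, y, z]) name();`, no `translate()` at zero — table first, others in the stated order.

table();
translate([80, 241, 741]) bookshelf();
translate([1283, 335, 344]) I_beam();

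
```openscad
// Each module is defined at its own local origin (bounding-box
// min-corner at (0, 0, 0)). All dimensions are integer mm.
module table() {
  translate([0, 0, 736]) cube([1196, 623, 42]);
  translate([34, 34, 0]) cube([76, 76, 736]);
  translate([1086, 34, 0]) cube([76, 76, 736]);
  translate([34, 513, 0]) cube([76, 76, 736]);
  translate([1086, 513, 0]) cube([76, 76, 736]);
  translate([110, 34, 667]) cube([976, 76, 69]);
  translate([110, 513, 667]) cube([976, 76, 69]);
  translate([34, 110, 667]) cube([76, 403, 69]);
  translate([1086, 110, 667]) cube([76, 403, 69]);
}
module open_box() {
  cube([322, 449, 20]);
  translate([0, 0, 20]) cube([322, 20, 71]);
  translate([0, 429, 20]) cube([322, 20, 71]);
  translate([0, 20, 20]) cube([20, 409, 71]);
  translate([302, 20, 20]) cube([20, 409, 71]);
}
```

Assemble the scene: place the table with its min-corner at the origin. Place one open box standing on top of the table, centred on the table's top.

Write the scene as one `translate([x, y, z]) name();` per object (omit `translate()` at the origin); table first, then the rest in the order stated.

table();
translate([437, 87, 778]) open_box();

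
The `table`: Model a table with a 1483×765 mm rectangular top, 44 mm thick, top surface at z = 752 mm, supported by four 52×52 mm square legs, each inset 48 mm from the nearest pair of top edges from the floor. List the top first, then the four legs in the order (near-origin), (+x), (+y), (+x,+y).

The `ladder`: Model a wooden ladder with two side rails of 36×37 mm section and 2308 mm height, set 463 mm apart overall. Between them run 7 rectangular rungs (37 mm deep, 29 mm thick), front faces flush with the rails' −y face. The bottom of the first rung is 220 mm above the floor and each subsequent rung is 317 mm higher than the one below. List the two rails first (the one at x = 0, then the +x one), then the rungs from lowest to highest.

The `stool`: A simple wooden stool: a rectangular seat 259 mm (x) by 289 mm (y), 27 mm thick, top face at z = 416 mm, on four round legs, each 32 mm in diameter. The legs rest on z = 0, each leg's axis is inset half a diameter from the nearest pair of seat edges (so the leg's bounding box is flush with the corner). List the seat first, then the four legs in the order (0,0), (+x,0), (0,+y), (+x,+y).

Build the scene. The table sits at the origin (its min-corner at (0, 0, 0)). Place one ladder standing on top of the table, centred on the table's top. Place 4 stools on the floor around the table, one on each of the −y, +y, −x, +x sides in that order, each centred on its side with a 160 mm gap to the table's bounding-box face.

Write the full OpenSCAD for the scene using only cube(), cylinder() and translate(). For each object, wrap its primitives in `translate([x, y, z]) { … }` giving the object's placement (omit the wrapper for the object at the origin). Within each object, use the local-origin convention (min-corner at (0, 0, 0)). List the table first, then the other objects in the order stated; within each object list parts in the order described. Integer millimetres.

translate([0, 0, 708]) cube([1483, 765, 44]);
translate([48, 48, 0]) cube([52, 52, 708]);
translate([1383, 48, 0]) cube([52, 52, 708]);
translate([48, 665, 0]) cube([52, 52, 708]);
translate([1383, 665, 0]) cube([52, 52, 708]);
translate([510, 364, 752]) {
  cube([36, 37, 2308]);
  translate([427, 0, 0]) cube([36, 37, 2308]);
  translate([36, 0, 220]) cube([391, 37, 29]);
  translate([36, 0, 537]) cube([391, 37, 29]);
  translate([36, 0, 854]) cube([391, 37, 29]);
  translate([36, 0, 1171]) cube([391, 37, 29]);
  translate([36, 0, 1488]) cube([391, 37, 29]);
  translate([36, 0, 1805]) cube([391, 37, 29]);
  translate([36, 0, 2122]) cube([391, 37, 29]);
}
translate([612, -449, 0]) {
  translate([0, 0, 389]) cube([259, 289, 27]);
  translate([16, 16, 0]) cylinder(h = 389, r = 16);
  translate([243, 16, 0]) cylinder(h = 389, r = 16);
  translate([16, 273, 0]) cylinder(h = 389, r = 16);
  translate([243, 273, 0]) cylinder(h = 389, r = 16);
}
translate([612, 925, 0]) {
  translate([0, 0, 389]) cube([259, 289, 27]);
  translate([16, 16, 0]) cylinder(h = 389, r = 16);
  translate([243, 16, 0]) cylinder(h = 389, r = 16);
  translate([16, 273, 0]) cylinder(h = 389, r = 16);
  translate([243, 273, 0]) cylinder(h = 389, r = 16);
}
translate([-419, 238, 0]) {
  translate([0, 0, 389]) cube([259, 289, 27]);
  translate([16, 16, 0]) cylinder(h = 389, r = 16);
  translate([243, 16, 0]) cylinder(h = 389, r = 16);
  translate([16, 273, 0]) cylinder(h = 389, r = 16);
  translate([243, 273, 0]) cylinder(h = 389, r = 16);
}
translate([1643, 238, 0]) {
  translate([0, 0, 389]) cube([259, 289, 27]);
  translate([16, 16, 0]) cylinder(h = 389, r = 16);
  translate([243, 16, 0]) cylinder(h = 389, r = 16);
  translate([16, 273, 0]) cylinder(h = 389, r = 16);
  translate([243, 273, 0]) cylinder(h = 389, r = 16);
}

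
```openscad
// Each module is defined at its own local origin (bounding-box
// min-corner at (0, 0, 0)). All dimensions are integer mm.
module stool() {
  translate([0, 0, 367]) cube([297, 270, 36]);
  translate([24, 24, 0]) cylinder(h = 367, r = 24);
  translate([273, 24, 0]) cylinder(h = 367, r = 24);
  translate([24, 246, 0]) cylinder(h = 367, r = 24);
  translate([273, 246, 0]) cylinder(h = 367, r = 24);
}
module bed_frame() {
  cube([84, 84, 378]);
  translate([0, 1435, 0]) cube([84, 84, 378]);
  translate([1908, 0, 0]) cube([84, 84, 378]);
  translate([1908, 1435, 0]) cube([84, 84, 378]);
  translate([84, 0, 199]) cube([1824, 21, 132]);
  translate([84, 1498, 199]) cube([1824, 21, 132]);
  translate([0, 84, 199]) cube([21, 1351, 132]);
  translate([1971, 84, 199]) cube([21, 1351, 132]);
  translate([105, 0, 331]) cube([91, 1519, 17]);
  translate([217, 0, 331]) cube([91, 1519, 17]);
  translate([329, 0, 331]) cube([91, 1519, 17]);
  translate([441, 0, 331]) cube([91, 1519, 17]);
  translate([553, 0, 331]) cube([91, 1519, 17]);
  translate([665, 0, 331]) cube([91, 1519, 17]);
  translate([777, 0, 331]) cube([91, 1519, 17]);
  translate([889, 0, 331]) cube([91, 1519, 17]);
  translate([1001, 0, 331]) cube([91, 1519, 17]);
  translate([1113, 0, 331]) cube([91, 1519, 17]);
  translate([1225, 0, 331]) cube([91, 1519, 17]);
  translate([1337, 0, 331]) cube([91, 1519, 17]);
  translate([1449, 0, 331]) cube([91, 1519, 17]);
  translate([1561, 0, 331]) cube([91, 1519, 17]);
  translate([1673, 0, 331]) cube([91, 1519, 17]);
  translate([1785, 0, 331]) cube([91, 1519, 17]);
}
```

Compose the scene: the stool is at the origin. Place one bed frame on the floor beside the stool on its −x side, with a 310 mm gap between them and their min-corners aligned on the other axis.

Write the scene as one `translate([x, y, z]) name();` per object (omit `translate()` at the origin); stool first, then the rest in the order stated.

stool();
translate([-2302, 0, 0]) bed_frame();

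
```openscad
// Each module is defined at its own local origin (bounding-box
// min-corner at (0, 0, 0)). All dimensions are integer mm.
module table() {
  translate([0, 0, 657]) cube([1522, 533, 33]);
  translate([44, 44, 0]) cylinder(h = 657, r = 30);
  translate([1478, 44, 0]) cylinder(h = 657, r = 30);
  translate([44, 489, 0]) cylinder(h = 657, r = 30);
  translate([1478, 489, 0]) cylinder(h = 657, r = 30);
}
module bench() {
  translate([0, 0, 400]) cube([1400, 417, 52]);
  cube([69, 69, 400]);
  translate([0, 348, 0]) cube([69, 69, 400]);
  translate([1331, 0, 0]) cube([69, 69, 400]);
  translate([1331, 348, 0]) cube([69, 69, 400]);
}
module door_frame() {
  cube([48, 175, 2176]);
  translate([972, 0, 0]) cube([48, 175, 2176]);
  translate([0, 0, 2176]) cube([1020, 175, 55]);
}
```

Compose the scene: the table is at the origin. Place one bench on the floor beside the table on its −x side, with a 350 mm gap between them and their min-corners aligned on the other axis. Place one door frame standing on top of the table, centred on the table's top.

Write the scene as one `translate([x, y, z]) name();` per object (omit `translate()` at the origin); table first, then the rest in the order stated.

table();
translate([-1750, 0, 0]) bench();
translate([251, 179, 690]) door_frame();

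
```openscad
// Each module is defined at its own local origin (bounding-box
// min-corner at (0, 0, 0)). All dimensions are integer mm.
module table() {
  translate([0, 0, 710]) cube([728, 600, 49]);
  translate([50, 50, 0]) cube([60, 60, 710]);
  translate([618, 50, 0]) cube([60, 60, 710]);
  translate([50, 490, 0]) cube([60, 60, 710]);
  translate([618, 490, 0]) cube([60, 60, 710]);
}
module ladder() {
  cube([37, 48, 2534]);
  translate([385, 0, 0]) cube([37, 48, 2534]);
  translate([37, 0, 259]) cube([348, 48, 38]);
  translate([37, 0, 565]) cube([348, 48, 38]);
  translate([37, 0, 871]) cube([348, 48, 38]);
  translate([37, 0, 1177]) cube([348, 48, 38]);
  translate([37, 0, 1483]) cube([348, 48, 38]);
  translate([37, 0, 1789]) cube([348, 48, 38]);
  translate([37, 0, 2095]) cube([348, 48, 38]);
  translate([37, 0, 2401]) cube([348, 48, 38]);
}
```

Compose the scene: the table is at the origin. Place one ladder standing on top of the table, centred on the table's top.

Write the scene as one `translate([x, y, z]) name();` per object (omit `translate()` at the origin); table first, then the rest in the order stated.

table();
translate([153, 276, 759]) ladder();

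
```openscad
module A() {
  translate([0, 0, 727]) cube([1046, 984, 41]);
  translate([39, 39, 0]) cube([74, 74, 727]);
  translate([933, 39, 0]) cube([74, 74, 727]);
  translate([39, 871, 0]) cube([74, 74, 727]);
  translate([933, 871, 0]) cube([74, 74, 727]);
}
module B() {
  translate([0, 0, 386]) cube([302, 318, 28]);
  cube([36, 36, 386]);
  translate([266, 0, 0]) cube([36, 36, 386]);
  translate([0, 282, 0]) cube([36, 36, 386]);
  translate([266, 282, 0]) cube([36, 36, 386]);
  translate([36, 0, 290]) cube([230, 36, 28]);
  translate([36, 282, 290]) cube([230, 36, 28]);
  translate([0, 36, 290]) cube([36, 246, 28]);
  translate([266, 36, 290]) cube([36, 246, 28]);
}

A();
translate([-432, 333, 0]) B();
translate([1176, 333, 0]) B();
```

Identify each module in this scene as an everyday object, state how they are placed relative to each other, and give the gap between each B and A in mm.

Each stool's nearest face is 130 mm from the table's bounding box.

A is a table. B is a stool. Two stools sit around the table at the −x, +x sides. The gap between each stool and the table is 130 mm.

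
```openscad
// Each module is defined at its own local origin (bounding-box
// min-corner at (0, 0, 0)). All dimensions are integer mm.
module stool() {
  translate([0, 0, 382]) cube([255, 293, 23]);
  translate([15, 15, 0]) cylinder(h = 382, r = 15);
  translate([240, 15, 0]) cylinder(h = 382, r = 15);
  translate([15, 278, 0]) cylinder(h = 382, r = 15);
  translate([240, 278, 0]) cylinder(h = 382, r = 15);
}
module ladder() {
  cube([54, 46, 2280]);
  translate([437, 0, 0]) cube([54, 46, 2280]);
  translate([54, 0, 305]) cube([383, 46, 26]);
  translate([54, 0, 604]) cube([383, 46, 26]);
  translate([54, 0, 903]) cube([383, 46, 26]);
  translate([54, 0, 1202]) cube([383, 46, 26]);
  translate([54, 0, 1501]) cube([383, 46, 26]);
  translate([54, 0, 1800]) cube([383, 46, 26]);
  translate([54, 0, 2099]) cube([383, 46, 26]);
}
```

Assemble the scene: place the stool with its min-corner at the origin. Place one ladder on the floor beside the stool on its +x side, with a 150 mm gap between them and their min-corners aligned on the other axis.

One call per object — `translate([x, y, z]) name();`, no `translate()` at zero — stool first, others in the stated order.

stool();
translate([405, 0, 0]) ladder();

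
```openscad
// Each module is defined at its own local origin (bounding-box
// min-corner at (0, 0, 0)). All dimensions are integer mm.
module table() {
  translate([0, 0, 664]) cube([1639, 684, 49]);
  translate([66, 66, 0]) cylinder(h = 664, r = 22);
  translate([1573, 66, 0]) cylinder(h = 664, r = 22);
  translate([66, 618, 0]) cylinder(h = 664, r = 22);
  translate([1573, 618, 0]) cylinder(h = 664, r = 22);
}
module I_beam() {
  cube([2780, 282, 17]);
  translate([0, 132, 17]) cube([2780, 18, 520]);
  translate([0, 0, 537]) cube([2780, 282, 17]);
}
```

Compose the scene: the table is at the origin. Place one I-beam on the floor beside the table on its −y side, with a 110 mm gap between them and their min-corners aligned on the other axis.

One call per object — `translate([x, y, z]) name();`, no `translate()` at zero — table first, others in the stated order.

table();
translate([0, -392, 0]) I_beam();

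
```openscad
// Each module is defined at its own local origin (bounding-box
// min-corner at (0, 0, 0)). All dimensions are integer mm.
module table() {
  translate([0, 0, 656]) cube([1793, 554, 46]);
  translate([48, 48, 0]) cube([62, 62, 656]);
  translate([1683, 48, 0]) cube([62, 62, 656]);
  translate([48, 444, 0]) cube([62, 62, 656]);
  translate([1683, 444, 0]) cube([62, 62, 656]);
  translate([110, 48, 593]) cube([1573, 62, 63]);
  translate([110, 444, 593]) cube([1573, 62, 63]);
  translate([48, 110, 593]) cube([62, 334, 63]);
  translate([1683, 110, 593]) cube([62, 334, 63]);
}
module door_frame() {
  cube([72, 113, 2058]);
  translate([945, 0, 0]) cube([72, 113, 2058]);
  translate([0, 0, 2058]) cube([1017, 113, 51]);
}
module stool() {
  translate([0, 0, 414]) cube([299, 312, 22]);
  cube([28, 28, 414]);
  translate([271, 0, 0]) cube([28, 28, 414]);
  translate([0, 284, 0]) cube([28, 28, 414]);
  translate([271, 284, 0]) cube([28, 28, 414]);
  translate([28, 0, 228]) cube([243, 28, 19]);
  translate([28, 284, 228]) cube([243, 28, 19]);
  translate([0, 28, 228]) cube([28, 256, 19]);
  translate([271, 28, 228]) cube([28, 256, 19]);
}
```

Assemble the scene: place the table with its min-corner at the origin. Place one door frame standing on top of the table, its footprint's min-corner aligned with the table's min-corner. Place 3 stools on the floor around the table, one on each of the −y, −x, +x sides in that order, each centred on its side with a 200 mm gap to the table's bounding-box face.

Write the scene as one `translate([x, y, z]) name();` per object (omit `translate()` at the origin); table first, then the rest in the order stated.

table();
translate([0, 0, 702]) door_frame();
translate([747, -512, 0]) stool();
translate([-499, 121, 0]) stool();
translate([1993, 121, 0]) stool();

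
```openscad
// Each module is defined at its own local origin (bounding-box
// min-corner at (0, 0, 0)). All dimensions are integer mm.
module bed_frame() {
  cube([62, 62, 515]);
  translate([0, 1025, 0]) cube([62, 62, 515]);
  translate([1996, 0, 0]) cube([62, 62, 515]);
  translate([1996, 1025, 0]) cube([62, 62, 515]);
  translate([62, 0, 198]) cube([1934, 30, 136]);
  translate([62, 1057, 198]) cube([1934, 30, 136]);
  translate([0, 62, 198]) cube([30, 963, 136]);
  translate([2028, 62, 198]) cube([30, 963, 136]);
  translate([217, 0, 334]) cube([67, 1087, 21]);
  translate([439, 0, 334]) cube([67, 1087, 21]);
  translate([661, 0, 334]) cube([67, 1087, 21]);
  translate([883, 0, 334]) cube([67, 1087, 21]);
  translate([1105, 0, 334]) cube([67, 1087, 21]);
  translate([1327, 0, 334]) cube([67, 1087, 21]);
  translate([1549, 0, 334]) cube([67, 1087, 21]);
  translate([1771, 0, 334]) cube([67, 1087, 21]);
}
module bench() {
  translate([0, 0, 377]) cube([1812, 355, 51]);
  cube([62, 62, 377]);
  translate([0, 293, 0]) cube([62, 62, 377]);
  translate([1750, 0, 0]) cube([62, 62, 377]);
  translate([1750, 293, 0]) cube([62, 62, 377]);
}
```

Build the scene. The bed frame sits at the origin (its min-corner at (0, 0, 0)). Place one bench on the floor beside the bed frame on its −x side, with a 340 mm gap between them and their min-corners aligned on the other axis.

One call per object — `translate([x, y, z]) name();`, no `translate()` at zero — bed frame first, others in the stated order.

bed_frame();
translate([-2152, 0, 0]) bench();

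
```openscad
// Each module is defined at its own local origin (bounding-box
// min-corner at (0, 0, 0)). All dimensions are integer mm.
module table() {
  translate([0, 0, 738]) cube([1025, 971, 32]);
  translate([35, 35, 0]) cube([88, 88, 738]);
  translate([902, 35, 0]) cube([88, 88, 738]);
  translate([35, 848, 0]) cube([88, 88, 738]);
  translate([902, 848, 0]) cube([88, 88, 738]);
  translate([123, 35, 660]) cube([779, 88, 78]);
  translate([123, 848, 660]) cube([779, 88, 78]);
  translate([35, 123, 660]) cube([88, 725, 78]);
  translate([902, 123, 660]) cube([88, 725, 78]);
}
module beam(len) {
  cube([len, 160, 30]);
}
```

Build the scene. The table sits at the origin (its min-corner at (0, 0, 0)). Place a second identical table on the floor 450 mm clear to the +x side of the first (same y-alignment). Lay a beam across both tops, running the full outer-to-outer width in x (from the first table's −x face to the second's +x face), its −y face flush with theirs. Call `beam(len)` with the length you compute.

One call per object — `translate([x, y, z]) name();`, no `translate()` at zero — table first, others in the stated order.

table();
translate([1475, 0, 0]) table();
translate([0, 0, 770]) beam(2500);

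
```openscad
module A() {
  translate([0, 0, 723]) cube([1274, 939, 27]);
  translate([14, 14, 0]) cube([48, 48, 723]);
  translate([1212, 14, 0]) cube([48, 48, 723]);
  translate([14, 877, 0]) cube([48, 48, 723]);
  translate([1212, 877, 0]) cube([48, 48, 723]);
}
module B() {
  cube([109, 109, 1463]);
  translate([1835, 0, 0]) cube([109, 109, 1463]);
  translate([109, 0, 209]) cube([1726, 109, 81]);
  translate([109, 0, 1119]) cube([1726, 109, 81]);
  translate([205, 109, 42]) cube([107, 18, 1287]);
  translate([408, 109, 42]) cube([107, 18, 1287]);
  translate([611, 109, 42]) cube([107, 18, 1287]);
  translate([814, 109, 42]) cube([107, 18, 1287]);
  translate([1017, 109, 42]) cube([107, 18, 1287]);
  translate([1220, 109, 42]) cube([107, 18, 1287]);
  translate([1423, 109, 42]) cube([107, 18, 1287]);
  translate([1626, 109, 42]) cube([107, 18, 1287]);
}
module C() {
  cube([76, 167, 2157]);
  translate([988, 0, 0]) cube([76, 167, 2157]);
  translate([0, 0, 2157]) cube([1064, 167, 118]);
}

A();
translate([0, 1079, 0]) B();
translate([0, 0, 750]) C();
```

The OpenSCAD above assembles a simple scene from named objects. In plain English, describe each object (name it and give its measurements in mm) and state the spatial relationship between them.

A is a rectangular dining table. The top is 1274×939×27 mm with its upper surface at z = 750 mm. It stands on four 48×48 mm square legs, each inset 14 mm from the nearest pair of top edges, running from the floor to the underside of the top.

B is a fence section. Two 109×109 mm posts, 1463 mm tall, stand on the floor with a clear span of 1726 mm between their inner faces. Two horizontal rails of 109×81 mm section span the gap between the posts with their undersides at z = 209 mm and z = 1119 mm, flush with the posts' −y face. 8 pickets, each 107 mm wide, 18 mm thick and 1287 mm tall, are fixed to the +y face of the rails with their bottoms at z = 42 mm, evenly spaced across the span with equal gaps (rounded down to the nearest mm) at the −x end and between each pair — any rounding remainder accumulates at the +x end.

C is a door frame. The clear opening is 912 mm wide and 2157 mm high. Two 76 mm wide jambs, 167 mm deep, stand either side of the opening from the floor to the top of the opening. A 118 mm thick head sits across the top of both jambs, spanning the full outside width of the frame.

The fence section is on the floor beside the table on its +y side. The door frame is on top of the table.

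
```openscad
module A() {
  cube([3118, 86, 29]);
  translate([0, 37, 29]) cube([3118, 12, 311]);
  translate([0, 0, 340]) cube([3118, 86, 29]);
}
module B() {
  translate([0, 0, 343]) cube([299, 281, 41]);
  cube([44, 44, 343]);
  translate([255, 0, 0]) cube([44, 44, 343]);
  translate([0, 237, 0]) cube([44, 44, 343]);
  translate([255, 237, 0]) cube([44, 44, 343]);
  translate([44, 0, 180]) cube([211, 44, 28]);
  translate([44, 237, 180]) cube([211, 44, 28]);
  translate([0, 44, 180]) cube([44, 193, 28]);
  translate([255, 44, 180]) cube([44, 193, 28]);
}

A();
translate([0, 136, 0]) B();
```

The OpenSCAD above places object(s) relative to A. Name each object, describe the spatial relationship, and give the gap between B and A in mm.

A is an I-beam. B is a stool. The stool is on the floor beside the I-beam on its +y side. The gap between the stool and the I-beam is 50 mm.

The stool's nearest face is 50 mm from the I-beam's +y face.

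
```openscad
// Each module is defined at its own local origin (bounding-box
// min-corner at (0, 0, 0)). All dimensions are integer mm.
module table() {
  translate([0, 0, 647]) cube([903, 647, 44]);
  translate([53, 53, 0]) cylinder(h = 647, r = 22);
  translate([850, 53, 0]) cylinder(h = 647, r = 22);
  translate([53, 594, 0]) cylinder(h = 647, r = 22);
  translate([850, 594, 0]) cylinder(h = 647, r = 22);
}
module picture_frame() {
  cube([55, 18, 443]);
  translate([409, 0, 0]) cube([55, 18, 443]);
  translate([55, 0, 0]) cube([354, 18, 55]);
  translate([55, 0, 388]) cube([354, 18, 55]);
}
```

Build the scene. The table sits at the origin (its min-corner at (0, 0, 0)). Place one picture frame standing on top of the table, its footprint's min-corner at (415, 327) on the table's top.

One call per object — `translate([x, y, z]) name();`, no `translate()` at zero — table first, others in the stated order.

table();
translate([415, 327, 691]) picture_frame();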